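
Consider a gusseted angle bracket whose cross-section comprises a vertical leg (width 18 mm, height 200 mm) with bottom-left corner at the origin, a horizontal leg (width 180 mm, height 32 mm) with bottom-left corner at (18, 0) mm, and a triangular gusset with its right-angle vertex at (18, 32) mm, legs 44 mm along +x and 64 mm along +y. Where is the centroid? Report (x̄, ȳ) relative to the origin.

vertical leg: A = 18 × 200 = 3600.00, centroid at (9.00, 100.00).
horizontal leg: A = 180 × 32 = 5760.00, centroid at (108.00, 16.00).
gusset: A = ½·44·64 = 1408.00, centroid at (32.67, 53.33).
ΣA = 10768.00 mm²
ΣAx̄ = (3600.00)(9.00) + (5760.00)(108.00) + (1408.00)(32.67) = 700474.67 mm³
ΣAȳ = (3600.00)(100.00) + (5760.00)(16.00) + (1408.00)(53.33) = 527253.33 mm³
x̄ = 700474.67 / 10768.00 = 65.05 mm
ȳ = 527253.33 / 10768.00 = 48.96 mm

x̄ = 65.05 mm, ȳ = 48.96 mm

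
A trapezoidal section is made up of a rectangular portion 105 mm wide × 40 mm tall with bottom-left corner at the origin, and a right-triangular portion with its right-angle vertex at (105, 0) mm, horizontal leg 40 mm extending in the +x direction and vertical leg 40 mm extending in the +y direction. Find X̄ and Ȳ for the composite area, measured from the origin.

X̄ = 63.03 mm, Ȳ = 18.93 mm

Part | A | x̄ᵢ | ȳᵢ | A·x̄ᵢ | A·ȳᵢ
rectangular portion | 4200.00 | 52.50 | 20.00 | 220500.00 | 84000.00
triangular portion | 800.00 | 118.33 | 13.33 | 94666.67 | 10666.67
Σ | 5000.00 |  |  | 315166.67 | 94666.67
X̄ = 315166.67 / 5000.00 = 63.03 mm
Ȳ = 94666.67 / 5000.00 = 18.93 mm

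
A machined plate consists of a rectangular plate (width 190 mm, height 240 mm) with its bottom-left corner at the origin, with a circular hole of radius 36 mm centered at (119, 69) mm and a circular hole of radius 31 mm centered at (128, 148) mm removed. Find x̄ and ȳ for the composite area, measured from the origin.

x̄ = 89.88 mm, ȳ = 123.20 mm

plate: A = 190 × 240 = 45600.00, centroid at (95.00, 120.00).
hole 1: A = −π·36² = -4071.50, centroid at (119.00, 69.00).
hole 2: A = −π·31² = -3019.07, centroid at (128.00, 148.00).
ΣA = 38509.43 mm², ΣAx̄ = 3461049.99 mm³, ΣAȳ = 4744243.78 mm³.
x̄ = 3461049.99/38509.43 = 89.88 mm; ȳ = 4744243.78/38509.43 = 123.20 mm.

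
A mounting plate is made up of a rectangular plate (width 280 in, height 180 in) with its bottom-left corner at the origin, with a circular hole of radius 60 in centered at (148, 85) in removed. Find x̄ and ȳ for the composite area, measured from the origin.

x̄ = 137.69 in, ȳ = 91.45 in

plate: A = 280 × 180 = 50400.00, centroid at (140.00, 90.00).
hole: A = −π·60² = -11309.73, centroid at (148.00, 85.00).
ΣA = 39090.27 in²
ΣAx̄ = (50400.00)(140.00) + (-11309.73)(148.00) = 5382159.43 in³
ΣAȳ = (50400.00)(90.00) + (-11309.73)(85.00) = 3574672.65 in³
x̄ = 5382159.43 / 39090.27 = 137.69 in
ȳ = 3574672.65 / 39090.27 = 91.45 in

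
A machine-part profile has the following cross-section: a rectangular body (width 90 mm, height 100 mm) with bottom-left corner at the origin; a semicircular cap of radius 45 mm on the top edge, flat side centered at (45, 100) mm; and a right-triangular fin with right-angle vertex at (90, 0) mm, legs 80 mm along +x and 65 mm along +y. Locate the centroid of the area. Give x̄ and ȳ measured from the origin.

x̄ = 57.61 mm, ȳ = 59.89 mm

rectangular body: A = 90 × 100 = 9000.00, centroid at (45.00, 50.00).
semicircular top: A = ½π·45² = 3180.86, centroid at (45.00, 119.10).
triangular fin: A = ½·80·65 = 2600.00, centroid at (116.67, 21.67).
ΣA = 14780.86 mm², ΣAx̄ = 851472.15 mm³, ΣAȳ = 885169.59 mm³.
x̄ = 851472.15/14780.86 = 57.61 mm; ȳ = 885169.59/14780.86 = 59.89 mm.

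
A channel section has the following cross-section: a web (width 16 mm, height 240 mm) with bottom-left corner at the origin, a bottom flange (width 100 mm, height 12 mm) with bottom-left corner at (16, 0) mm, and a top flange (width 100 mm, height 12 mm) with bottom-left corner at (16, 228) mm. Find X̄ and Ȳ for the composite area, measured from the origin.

X̄ = 30.31 mm, Ȳ = 120.00 mm

web: A = 16 × 240 = 3840.00, centroid at (8.00, 120.00).
bottom flange: A = 100 × 12 = 1200.00, centroid at (66.00, 6.00).
top flange: A = 100 × 12 = 1200.00, centroid at (66.00, 234.00).
ΣA = 6240.00 mm²
ΣAX̄ = (3840.00)(8.00) + (1200.00)(66.00) + (1200.00)(66.00) = 189120.00 mm³
ΣAȲ = (3840.00)(120.00) + (1200.00)(6.00) + (1200.00)(234.00) = 748800.00 mm³
X̄ = 189120.00 / 6240.00 = 30.31 mm
Ȳ = 748800.00 / 6240.00 = 120.00 mm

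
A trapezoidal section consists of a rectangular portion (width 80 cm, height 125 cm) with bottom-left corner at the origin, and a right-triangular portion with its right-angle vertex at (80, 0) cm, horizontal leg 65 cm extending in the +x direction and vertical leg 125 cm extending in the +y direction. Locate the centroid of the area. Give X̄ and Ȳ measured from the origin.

rectangular portion: A = 80 × 125 = 10000.00, centroid at (40.00, 62.50).
triangular portion: A = ½·65·125 = 4062.50, centroid at (101.67, 41.67).
ΣA = 14062.50 cm²
ΣAX̄ = (10000.00)(40.00) + (4062.50)(101.67) = 813020.83 cm³
ΣAȲ = (10000.00)(62.50) + (4062.50)(41.67) = 794270.83 cm³
X̄ = 813020.83 / 14062.50 = 57.81 cm
Ȳ = 794270.83 / 14062.50 = 56.48 cm

X̄ = 57.81 cm, Ȳ = 56.48 cm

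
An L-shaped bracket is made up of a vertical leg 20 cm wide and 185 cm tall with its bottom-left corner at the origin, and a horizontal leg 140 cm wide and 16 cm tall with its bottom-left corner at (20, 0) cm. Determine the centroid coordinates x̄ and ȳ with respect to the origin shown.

x̄ = 40.17 cm, ȳ = 60.63 cm

vertical leg: A = 20 × 185 = 3700.00, centroid at (10.00, 92.50).
horizontal leg: A = 140 × 16 = 2240.00, centroid at (90.00, 8.00).
ΣA = 5940.00 cm², ΣAx̄ = 238600.00 cm³, ΣAȳ = 360170.00 cm³.
x̄ = 238600.00/5940.00 = 40.17 cm; ȳ = 360170.00/5940.00 = 60.63 cm.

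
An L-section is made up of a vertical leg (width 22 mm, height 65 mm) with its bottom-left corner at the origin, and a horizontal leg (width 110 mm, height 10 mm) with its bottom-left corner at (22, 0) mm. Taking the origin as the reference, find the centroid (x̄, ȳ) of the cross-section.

vertical leg: A = 22 × 65 = 1430.00, centroid at (11.00, 32.50).
horizontal leg: A = 110 × 10 = 1100.00, centroid at (77.00, 5.00).
ΣA = 2530.00 mm²
ΣAx̄ = (1430.00)(11.00) + (1100.00)(77.00) = 100430.00 mm³
ΣAȳ = (1430.00)(32.50) + (1100.00)(5.00) = 51975.00 mm³
x̄ = 100430.00 / 2530.00 = 39.70 mm
ȳ = 51975.00 / 2530.00 = 20.54 mm

x̄ = 39.70 mm, ȳ = 20.54 mm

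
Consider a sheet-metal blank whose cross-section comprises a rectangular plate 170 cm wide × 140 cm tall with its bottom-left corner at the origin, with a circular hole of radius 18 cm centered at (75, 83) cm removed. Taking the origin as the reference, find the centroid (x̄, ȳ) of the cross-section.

plate: A = 170 × 140 = 23800.00, centroid at (85.00, 70.00).
hole: A = −π·18² = -1017.88, centroid at (75.00, 83.00).
ΣA = 22782.12 cm², ΣAx̄ = 1946659.30 cm³, ΣAȳ = 1581516.29 cm³.
x̄ = 1946659.30/22782.12 = 85.45 cm; ȳ = 1581516.29/22782.12 = 69.42 cm.

x̄ = 85.45 cm, ȳ = 69.42 cm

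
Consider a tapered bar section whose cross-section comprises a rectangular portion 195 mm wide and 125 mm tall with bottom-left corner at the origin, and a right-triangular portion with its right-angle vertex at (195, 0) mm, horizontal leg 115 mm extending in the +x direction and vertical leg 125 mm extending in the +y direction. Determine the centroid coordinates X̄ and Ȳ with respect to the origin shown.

Part | A | x̄ᵢ | ȳᵢ | A·x̄ᵢ | A·ȳᵢ
rectangular portion | 24375.00 | 97.50 | 62.50 | 2376562.50 | 1523437.50
triangular portion | 7187.50 | 233.33 | 41.67 | 1677083.33 | 299479.17
Σ | 31562.50 |  |  | 4053645.83 | 1822916.67
X̄ = 4053645.83 / 31562.50 = 128.43 mm
Ȳ = 1822916.67 / 31562.50 = 57.76 mm

X̄ = 128.43 mm, Ȳ = 57.76 mm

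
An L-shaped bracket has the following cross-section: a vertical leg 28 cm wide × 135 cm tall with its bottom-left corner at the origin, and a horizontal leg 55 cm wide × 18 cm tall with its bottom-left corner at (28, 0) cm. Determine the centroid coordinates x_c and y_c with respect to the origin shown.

Part | A | x̄ᵢ | ȳᵢ | A·x̄ᵢ | A·ȳᵢ
vertical leg | 3780.00 | 14.00 | 67.50 | 52920.00 | 255150.00
horizontal leg | 990.00 | 55.50 | 9.00 | 54945.00 | 8910.00
Σ | 4770.00 |  |  | 107865.00 | 264060.00
x_c = 107865.00 / 4770.00 = 22.61 cm
y_c = 264060.00 / 4770.00 = 55.36 cm

x_c = 22.61 cm, y_c = 55.36 cm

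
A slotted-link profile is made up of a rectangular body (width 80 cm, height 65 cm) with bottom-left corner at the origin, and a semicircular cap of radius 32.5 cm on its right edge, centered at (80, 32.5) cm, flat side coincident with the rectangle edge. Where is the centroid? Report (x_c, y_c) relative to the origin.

Part | A | x̄ᵢ | ȳᵢ | A·x̄ᵢ | A·ȳᵢ
rectangular body | 5200.00 | 40.00 | 32.50 | 208000.00 | 169000.00
semicircular end | 1659.15 | 93.79 | 32.50 | 155617.71 | 53922.49
Σ | 6859.15 |  |  | 363617.71 | 222922.49
x_c = 363617.71 / 6859.15 = 53.01 cm
y_c = 222922.49 / 6859.15 = 32.50 cm

x_c = 53.01 cm, y_c = 32.50 cm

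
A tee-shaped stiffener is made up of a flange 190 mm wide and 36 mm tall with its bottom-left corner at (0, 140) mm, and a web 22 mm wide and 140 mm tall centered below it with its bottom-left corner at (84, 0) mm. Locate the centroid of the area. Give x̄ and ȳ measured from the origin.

Part | A | x̄ᵢ | ȳᵢ | A·x̄ᵢ | A·ȳᵢ
web | 3080.00 | 95.00 | 70.00 | 292600.00 | 215600.00
flange | 6840.00 | 95.00 | 158.00 | 649800.00 | 1080720.00
Σ | 9920.00 |  |  | 942400.00 | 1296320.00
x̄ = 942400.00 / 9920.00 = 95.00 mm
ȳ = 1296320.00 / 9920.00 = 130.68 mm

x̄ = 95.00 mm, ȳ = 130.68 mm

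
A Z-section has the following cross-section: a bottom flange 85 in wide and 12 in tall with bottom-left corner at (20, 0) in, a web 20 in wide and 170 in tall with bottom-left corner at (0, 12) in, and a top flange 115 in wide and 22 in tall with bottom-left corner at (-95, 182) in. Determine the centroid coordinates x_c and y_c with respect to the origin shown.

x_c = 0.41 in, y_c = 118.59 in

bottom flange: A = 85 × 12 = 1020.00, centroid at (62.50, 6.00).
web: A = 20 × 170 = 3400.00, centroid at (10.00, 97.00).
top flange: A = 115 × 22 = 2530.00, centroid at (-37.50, 193.00).
ΣA = 6950.00 in², ΣAx_c = 2875.00 in³, ΣAy_c = 824210.00 in³.
x_c = 2875.00/6950.00 = 0.41 in; y_c = 824210.00/6950.00 = 118.59 in.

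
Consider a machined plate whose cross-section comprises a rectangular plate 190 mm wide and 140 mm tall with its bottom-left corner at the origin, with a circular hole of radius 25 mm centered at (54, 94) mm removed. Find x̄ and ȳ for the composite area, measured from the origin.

x̄ = 98.27 mm, ȳ = 68.09 mm

plate: A = 190 × 140 = 26600.00, centroid at (95.00, 70.00).
hole: A = −π·25² = -1963.50, centroid at (54.00, 94.00).
ΣA = 24636.50 mm², ΣAx̄ = 2420971.25 mm³, ΣAȳ = 1677431.43 mm³.
x̄ = 2420971.25/24636.50 = 98.27 mm; ȳ = 1677431.43/24636.50 = 68.09 mm.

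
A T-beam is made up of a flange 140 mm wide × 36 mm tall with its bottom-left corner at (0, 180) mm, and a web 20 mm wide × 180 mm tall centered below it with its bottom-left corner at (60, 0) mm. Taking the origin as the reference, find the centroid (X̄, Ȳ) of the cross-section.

web: A = 20 × 180 = 3600.00, centroid at (70.00, 90.00).
flange: A = 140 × 36 = 5040.00, centroid at (70.00, 198.00).
ΣA = 8640.00 mm², ΣAX̄ = 604800.00 mm³, ΣAȲ = 1321920.00 mm³.
X̄ = 604800.00/8640.00 = 70.00 mm; Ȳ = 1321920.00/8640.00 = 153.00 mm.

X̄ = 70.00 mm, Ȳ = 153.00 mm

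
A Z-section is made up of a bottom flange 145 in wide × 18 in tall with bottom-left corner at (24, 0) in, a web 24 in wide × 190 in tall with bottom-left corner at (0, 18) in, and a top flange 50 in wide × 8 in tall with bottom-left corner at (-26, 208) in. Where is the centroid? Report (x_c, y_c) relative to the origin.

x_c = 40.45 in, y_c = 82.37 in

bottom flange: A = 145 × 18 = 2610.00, centroid at (96.50, 9.00).
web: A = 24 × 190 = 4560.00, centroid at (12.00, 113.00).
top flange: A = 50 × 8 = 400.00, centroid at (-1.00, 212.00).
ΣA = 7570.00 in², ΣAx_c = 306185.00 in³, ΣAy_c = 623570.00 in³.
x_c = 306185.00/7570.00 = 40.45 in; y_c = 623570.00/7570.00 = 82.37 in.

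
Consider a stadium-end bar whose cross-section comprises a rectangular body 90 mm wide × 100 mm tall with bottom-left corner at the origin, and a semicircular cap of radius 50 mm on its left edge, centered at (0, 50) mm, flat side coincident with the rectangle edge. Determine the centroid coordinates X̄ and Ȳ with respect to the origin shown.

X̄ = 24.88 mm, Ȳ = 50.00 mm

Part | A | x̄ᵢ | ȳᵢ | A·x̄ᵢ | A·ȳᵢ
rectangular body | 9000.00 | 45.00 | 50.00 | 405000.00 | 450000.00
semicircular end | 3926.99 | -21.22 | 50.00 | -83333.33 | 196349.54
Σ | 12926.99 |  |  | 321666.67 | 646349.54
X̄ = 321666.67 / 12926.99 = 24.88 mm
Ȳ = 646349.54 / 12926.99 = 50.00 mm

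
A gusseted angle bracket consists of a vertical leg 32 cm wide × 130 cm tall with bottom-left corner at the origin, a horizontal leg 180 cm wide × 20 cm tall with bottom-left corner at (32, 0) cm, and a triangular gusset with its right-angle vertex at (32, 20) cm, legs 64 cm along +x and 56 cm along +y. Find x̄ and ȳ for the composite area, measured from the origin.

vertical leg: A = 32 × 130 = 4160.00, centroid at (16.00, 65.00).
horizontal leg: A = 180 × 20 = 3600.00, centroid at (122.00, 10.00).
gusset: A = ½·64·56 = 1792.00, centroid at (53.33, 38.67).
ΣA = 9552.00 cm²
ΣAx̄ = (4160.00)(16.00) + (3600.00)(122.00) + (1792.00)(53.33) = 601333.33 cm³
ΣAȳ = (4160.00)(65.00) + (3600.00)(10.00) + (1792.00)(38.67) = 375690.67 cm³
x̄ = 601333.33 / 9552.00 = 62.95 cm
ȳ = 375690.67 / 9552.00 = 39.33 cm

x̄ = 62.95 cm, ȳ = 39.33 cm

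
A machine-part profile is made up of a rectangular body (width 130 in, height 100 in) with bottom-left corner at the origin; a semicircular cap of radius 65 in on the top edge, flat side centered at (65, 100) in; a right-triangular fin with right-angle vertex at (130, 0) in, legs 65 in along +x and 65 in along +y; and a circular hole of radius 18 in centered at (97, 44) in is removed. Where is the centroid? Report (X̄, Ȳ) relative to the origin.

rectangular body: A = 130 × 100 = 13000.00, centroid at (65.00, 50.00).
semicircular top: A = ½π·65² = 6636.61, centroid at (65.00, 127.59).
triangular fin: A = ½·65·65 = 2112.50, centroid at (151.67, 21.67).
hole: A = −π·18² = -1017.88, centroid at (97.00, 44.00).
ΣA = 20731.24 in², ΣAX̄ = 1498041.80 in³, ΣAȲ = 1497729.07 in³.
X̄ = 1498041.80/20731.24 = 72.26 in; Ȳ = 1497729.07/20731.24 = 72.25 in.

X̄ = 72.26 in, Ȳ = 72.25 in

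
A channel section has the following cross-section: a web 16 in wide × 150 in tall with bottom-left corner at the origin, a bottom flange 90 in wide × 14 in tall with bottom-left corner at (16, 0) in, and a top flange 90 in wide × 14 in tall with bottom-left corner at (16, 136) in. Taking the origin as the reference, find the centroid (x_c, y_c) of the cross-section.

web: A = 16 × 150 = 2400.00, centroid at (8.00, 75.00).
bottom flange: A = 90 × 14 = 1260.00, centroid at (61.00, 7.00).
top flange: A = 90 × 14 = 1260.00, centroid at (61.00, 143.00).
ΣA = 4920.00 in²
ΣAx_c = (2400.00)(8.00) + (1260.00)(61.00) + (1260.00)(61.00) = 172920.00 in³
ΣAy_c = (2400.00)(75.00) + (1260.00)(7.00) + (1260.00)(143.00) = 369000.00 in³
x_c = 172920.00 / 4920.00 = 35.15 in
y_c = 369000.00 / 4920.00 = 75.00 in

x_c = 35.15 in, y_c = 75.00 in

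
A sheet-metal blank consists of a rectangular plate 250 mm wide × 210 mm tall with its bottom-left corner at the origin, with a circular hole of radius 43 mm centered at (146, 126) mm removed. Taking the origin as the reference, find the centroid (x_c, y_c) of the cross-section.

Part | A | x̄ᵢ | ȳᵢ | A·x̄ᵢ | A·ȳᵢ
plate | 52500.00 | 125.00 | 105.00 | 6562500.00 | 5512500.00
hole | -5808.80 | 146.00 | 126.00 | -848085.50 | -731909.41
Σ | 46691.20 |  |  | 5714414.50 | 4780590.59
x_c = 5714414.50 / 46691.20 = 122.39 mm
y_c = 4780590.59 / 46691.20 = 102.39 mm

x_c = 122.39 mm, y_c = 102.39 mm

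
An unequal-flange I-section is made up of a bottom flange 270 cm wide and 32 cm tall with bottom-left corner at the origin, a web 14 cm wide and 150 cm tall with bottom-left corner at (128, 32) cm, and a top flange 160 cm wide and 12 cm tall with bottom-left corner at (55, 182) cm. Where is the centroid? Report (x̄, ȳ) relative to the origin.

x̄ = 135.00 cm, ȳ = 57.18 cm

bottom flange: A = 270 × 32 = 8640.00, centroid at (135.00, 16.00).
web: A = 14 × 150 = 2100.00, centroid at (135.00, 107.00).
top flange: A = 160 × 12 = 1920.00, centroid at (135.00, 188.00).
ΣA = 12660.00 cm², ΣAx̄ = 1709100.00 cm³, ΣAȳ = 723900.00 cm³.
x̄ = 1709100.00/12660.00 = 135.00 cm; ȳ = 723900.00/12660.00 = 57.18 cm.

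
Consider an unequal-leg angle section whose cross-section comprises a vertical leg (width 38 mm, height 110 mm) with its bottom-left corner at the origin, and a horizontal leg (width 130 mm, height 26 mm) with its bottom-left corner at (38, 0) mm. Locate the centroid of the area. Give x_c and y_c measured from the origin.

vertical leg: A = 38 × 110 = 4180.00, centroid at (19.00, 55.00).
horizontal leg: A = 130 × 26 = 3380.00, centroid at (103.00, 13.00).
ΣA = 7560.00 mm², ΣAx_c = 427560.00 mm³, ΣAy_c = 273840.00 mm³.
x_c = 427560.00/7560.00 = 56.56 mm; y_c = 273840.00/7560.00 = 36.22 mm.

x_c = 56.56 mm, y_c = 36.22 mm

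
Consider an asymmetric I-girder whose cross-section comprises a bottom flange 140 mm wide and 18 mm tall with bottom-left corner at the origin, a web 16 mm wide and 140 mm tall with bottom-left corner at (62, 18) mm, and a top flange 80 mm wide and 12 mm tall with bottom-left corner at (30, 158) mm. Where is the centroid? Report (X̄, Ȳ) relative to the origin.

X̄ = 70.00 mm, Ȳ = 65.95 mm

bottom flange: A = 140 × 18 = 2520.00, centroid at (70.00, 9.00).
web: A = 16 × 140 = 2240.00, centroid at (70.00, 88.00).
top flange: A = 80 × 12 = 960.00, centroid at (70.00, 164.00).
ΣA = 5720.00 mm²
ΣAX̄ = (2520.00)(70.00) + (2240.00)(70.00) + (960.00)(70.00) = 400400.00 mm³
ΣAȲ = (2520.00)(9.00) + (2240.00)(88.00) + (960.00)(164.00) = 377240.00 mm³
X̄ = 400400.00 / 5720.00 = 70.00 mm
Ȳ = 377240.00 / 5720.00 = 65.95 mm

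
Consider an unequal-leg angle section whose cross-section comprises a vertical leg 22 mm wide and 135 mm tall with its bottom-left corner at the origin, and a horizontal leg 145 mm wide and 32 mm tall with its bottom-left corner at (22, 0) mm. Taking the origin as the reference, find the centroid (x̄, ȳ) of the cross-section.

x̄ = 61.91 mm, ȳ = 36.10 mm

vertical leg: A = 22 × 135 = 2970.00, centroid at (11.00, 67.50).
horizontal leg: A = 145 × 32 = 4640.00, centroid at (94.50, 16.00).
ΣA = 7610.00 mm²
ΣAx̄ = (2970.00)(11.00) + (4640.00)(94.50) = 471150.00 mm³
ΣAȳ = (2970.00)(67.50) + (4640.00)(16.00) = 274715.00 mm³
x̄ = 471150.00 / 7610.00 = 61.91 mm
ȳ = 274715.00 / 7610.00 = 36.10 mm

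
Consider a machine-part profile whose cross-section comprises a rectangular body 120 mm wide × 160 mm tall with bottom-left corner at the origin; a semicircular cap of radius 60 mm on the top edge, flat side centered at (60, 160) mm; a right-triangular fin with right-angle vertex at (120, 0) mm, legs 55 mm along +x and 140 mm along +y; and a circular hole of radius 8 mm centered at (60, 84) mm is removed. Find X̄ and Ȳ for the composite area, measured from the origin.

rectangular body: A = 120 × 160 = 19200.00, centroid at (60.00, 80.00).
semicircular top: A = ½π·60² = 5654.87, centroid at (60.00, 185.46).
triangular fin: A = ½·55·140 = 3850.00, centroid at (138.33, 46.67).
hole: A = −π·8² = -201.06, centroid at (60.00, 84.00).
ΣA = 28503.80 mm², ΣAX̄ = 2011811.62 mm³, ΣAȲ = 2747556.15 mm³.
X̄ = 2011811.62/28503.80 = 70.58 mm; Ȳ = 2747556.15/28503.80 = 96.39 mm.

X̄ = 70.58 mm, Ȳ = 96.39 mm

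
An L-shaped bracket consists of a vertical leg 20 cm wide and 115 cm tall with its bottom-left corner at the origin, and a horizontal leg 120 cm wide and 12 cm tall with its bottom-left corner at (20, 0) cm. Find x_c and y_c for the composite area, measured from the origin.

vertical leg: A = 20 × 115 = 2300.00, centroid at (10.00, 57.50).
horizontal leg: A = 120 × 12 = 1440.00, centroid at (80.00, 6.00).
ΣA = 3740.00 cm², ΣAx_c = 138200.00 cm³, ΣAy_c = 140890.00 cm³.
x_c = 138200.00/3740.00 = 36.95 cm; y_c = 140890.00/3740.00 = 37.67 cm.

x_c = 36.95 cm, y_c = 37.67 cm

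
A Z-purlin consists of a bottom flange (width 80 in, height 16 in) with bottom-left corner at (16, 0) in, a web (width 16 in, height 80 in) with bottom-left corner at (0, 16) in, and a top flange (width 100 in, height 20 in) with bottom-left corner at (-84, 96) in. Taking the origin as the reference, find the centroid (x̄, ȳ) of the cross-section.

x̄ = 3.05 in, ȳ = 64.46 in

Part | A | x̄ᵢ | ȳᵢ | A·x̄ᵢ | A·ȳᵢ
bottom flange | 1280.00 | 56.00 | 8.00 | 71680.00 | 10240.00
web | 1280.00 | 8.00 | 56.00 | 10240.00 | 71680.00
top flange | 2000.00 | -34.00 | 106.00 | -68000.00 | 212000.00
Σ | 4560.00 |  |  | 13920.00 | 293920.00
x̄ = 13920.00 / 4560.00 = 3.05 in
ȳ = 293920.00 / 4560.00 = 64.46 in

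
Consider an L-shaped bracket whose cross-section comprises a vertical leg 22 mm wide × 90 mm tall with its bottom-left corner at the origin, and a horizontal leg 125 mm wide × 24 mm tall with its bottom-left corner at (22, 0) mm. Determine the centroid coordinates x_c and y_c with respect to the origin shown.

vertical leg: A = 22 × 90 = 1980.00, centroid at (11.00, 45.00).
horizontal leg: A = 125 × 24 = 3000.00, centroid at (84.50, 12.00).
ΣA = 4980.00 mm², ΣAx_c = 275280.00 mm³, ΣAy_c = 125100.00 mm³.
x_c = 275280.00/4980.00 = 55.28 mm; y_c = 125100.00/4980.00 = 25.12 mm.

x_c = 55.28 mm, y_c = 25.12 mm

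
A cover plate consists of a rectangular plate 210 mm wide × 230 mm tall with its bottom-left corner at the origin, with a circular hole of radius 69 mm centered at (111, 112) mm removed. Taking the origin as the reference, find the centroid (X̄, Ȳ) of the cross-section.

plate: A = 210 × 230 = 48300.00, centroid at (105.00, 115.00).
hole: A = −π·69² = -14957.12, centroid at (111.00, 112.00).
ΣA = 33342.88 mm²
ΣAX̄ = (48300.00)(105.00) + (-14957.12)(111.00) = 3411259.39 mm³
ΣAȲ = (48300.00)(115.00) + (-14957.12)(112.00) = 3879302.27 mm³
X̄ = 3411259.39 / 33342.88 = 102.31 mm
Ȳ = 3879302.27 / 33342.88 = 116.35 mm

X̄ = 102.31 mm, Ȳ = 116.35 mm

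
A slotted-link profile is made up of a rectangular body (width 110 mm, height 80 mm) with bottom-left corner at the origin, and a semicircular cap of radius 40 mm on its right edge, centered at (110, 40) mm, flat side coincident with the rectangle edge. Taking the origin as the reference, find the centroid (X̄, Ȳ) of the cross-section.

X̄ = 70.99 mm, Ȳ = 40.00 mm

rectangular body: A = 110 × 80 = 8800.00, centroid at (55.00, 40.00).
semicircular end: A = ½π·40² = 2513.27, centroid at (126.98, 40.00).
ΣA = 11313.27 mm²
ΣAX̄ = (8800.00)(55.00) + (2513.27)(126.98) = 803126.82 mm³
ΣAȲ = (8800.00)(40.00) + (2513.27)(40.00) = 452530.96 mm³
X̄ = 803126.82 / 11313.27 = 70.99 mm
Ȳ = 452530.96 / 11313.27 = 40.00 mm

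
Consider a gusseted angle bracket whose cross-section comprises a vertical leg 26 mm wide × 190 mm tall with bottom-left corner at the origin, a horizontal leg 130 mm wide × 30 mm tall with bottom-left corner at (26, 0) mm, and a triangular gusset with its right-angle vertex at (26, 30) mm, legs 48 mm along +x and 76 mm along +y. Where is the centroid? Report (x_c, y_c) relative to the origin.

x_c = 46.49 mm, y_c = 58.96 mm

vertical leg: A = 26 × 190 = 4940.00, centroid at (13.00, 95.00).
horizontal leg: A = 130 × 30 = 3900.00, centroid at (91.00, 15.00).
gusset: A = ½·48·76 = 1824.00, centroid at (42.00, 55.33).
ΣA = 10664.00 mm², ΣAx_c = 495728.00 mm³, ΣAy_c = 628728.00 mm³.
x_c = 495728.00/10664.00 = 46.49 mm; y_c = 628728.00/10664.00 = 58.96 mm.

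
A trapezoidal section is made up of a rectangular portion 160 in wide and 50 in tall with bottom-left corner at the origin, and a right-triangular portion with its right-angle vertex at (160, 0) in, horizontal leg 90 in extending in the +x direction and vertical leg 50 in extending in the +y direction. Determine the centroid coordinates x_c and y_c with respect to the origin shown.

x_c = 104.15 in, y_c = 23.17 in

rectangular portion: A = 160 × 50 = 8000.00, centroid at (80.00, 25.00).
triangular portion: A = ½·90·50 = 2250.00, centroid at (190.00, 16.67).
ΣA = 10250.00 in²
ΣAx_c = (8000.00)(80.00) + (2250.00)(190.00) = 1067500.00 in³
ΣAy_c = (8000.00)(25.00) + (2250.00)(16.67) = 237500.00 in³
x_c = 1067500.00 / 10250.00 = 104.15 in
y_c = 237500.00 / 10250.00 = 23.17 in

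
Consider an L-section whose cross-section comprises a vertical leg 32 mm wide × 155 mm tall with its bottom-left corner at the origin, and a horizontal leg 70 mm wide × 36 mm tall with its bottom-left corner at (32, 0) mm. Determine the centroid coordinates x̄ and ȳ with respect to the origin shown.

vertical leg: A = 32 × 155 = 4960.00, centroid at (16.00, 77.50).
horizontal leg: A = 70 × 36 = 2520.00, centroid at (67.00, 18.00).
ΣA = 7480.00 mm², ΣAx̄ = 248200.00 mm³, ΣAȳ = 429760.00 mm³.
x̄ = 248200.00/7480.00 = 33.18 mm; ȳ = 429760.00/7480.00 = 57.45 mm.

x̄ = 33.18 mm, ȳ = 57.45 mm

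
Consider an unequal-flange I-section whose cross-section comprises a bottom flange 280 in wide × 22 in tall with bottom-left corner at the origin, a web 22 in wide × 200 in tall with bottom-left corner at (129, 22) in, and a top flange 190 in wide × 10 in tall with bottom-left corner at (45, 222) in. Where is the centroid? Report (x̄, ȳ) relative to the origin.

Part | A | x̄ᵢ | ȳᵢ | A·x̄ᵢ | A·ȳᵢ
bottom flange | 6160.00 | 140.00 | 11.00 | 862400.00 | 67760.00
web | 4400.00 | 140.00 | 122.00 | 616000.00 | 536800.00
top flange | 1900.00 | 140.00 | 227.00 | 266000.00 | 431300.00
Σ | 12460.00 |  |  | 1744400.00 | 1035860.00
x̄ = 1744400.00 / 12460.00 = 140.00 in
ȳ = 1035860.00 / 12460.00 = 83.13 in

x̄ = 140.00 in, ȳ = 83.13 in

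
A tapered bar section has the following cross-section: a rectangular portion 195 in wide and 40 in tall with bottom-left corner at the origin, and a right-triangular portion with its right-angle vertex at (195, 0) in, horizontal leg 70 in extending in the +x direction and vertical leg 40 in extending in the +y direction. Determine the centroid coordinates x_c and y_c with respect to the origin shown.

Part | A | x̄ᵢ | ȳᵢ | A·x̄ᵢ | A·ȳᵢ
rectangular portion | 7800.00 | 97.50 | 20.00 | 760500.00 | 156000.00
triangular portion | 1400.00 | 218.33 | 13.33 | 305666.67 | 18666.67
Σ | 9200.00 |  |  | 1066166.67 | 174666.67
x_c = 1066166.67 / 9200.00 = 115.89 in
y_c = 174666.67 / 9200.00 = 18.99 in

x_c = 115.89 in, y_c = 18.99 in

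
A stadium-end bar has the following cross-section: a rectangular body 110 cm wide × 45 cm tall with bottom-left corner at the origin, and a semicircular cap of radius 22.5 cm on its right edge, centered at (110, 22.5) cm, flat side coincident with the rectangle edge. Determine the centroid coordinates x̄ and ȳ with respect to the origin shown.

Part | A | x̄ᵢ | ȳᵢ | A·x̄ᵢ | A·ȳᵢ
rectangular body | 4950.00 | 55.00 | 22.50 | 272250.00 | 111375.00
semicircular end | 795.22 | 119.55 | 22.50 | 95067.47 | 17892.35
Σ | 5745.22 |  |  | 367317.47 | 129267.35
x̄ = 367317.47 / 5745.22 = 63.93 cm
ȳ = 129267.35 / 5745.22 = 22.50 cm

x̄ = 63.93 cm, ȳ = 22.50 cm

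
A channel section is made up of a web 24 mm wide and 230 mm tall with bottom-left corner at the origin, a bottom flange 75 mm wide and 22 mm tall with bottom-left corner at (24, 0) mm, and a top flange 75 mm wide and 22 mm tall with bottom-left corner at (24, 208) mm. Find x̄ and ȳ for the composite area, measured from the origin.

x̄ = 30.52 mm, ȳ = 115.00 mm

web: A = 24 × 230 = 5520.00, centroid at (12.00, 115.00).
bottom flange: A = 75 × 22 = 1650.00, centroid at (61.50, 11.00).
top flange: A = 75 × 22 = 1650.00, centroid at (61.50, 219.00).
ΣA = 8820.00 mm², ΣAx̄ = 269190.00 mm³, ΣAȳ = 1014300.00 mm³.
x̄ = 269190.00/8820.00 = 30.52 mm; ȳ = 1014300.00/8820.00 = 115.00 mm.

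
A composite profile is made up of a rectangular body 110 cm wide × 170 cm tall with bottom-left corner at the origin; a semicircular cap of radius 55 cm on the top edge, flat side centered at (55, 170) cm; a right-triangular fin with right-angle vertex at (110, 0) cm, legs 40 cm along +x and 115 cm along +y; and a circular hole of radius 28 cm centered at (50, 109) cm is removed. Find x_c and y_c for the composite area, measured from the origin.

x_c = 62.28 cm, y_c = 99.96 cm

Part | A | x̄ᵢ | ȳᵢ | A·x̄ᵢ | A·ȳᵢ
rectangular body | 18700.00 | 55.00 | 85.00 | 1028500.00 | 1589500.00
semicircular top | 4751.66 | 55.00 | 193.34 | 261341.24 | 918698.68
triangular fin | 2300.00 | 123.33 | 38.33 | 283666.67 | 88166.67
hole | -2463.01 | 50.00 | 109.00 | -123150.43 | -268467.94
Σ | 23288.65 |  |  | 1450357.47 | 2327897.40
x_c = 1450357.47 / 23288.65 = 62.28 cm
y_c = 2327897.40 / 23288.65 = 99.96 cm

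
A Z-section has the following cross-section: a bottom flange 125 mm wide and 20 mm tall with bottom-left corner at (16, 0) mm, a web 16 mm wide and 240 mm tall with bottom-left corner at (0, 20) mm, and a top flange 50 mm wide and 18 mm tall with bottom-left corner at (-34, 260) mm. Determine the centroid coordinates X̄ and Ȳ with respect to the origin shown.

X̄ = 30.23 mm, Ȳ = 111.15 mm

bottom flange: A = 125 × 20 = 2500.00, centroid at (78.50, 10.00).
web: A = 16 × 240 = 3840.00, centroid at (8.00, 140.00).
top flange: A = 50 × 18 = 900.00, centroid at (-9.00, 269.00).
ΣA = 7240.00 mm², ΣAX̄ = 218870.00 mm³, ΣAȲ = 804700.00 mm³.
X̄ = 218870.00/7240.00 = 30.23 mm; Ȳ = 804700.00/7240.00 = 111.15 mm.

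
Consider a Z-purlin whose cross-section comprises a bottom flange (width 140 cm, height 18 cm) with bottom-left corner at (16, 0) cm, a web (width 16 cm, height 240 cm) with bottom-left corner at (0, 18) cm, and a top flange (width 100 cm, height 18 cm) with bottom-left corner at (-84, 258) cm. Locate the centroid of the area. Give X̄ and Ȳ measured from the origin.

X̄ = 22.82 cm, Ȳ = 126.62 cm

bottom flange: A = 140 × 18 = 2520.00, centroid at (86.00, 9.00).
web: A = 16 × 240 = 3840.00, centroid at (8.00, 138.00).
top flange: A = 100 × 18 = 1800.00, centroid at (-34.00, 267.00).
ΣA = 8160.00 cm²
ΣAX̄ = (2520.00)(86.00) + (3840.00)(8.00) + (1800.00)(-34.00) = 186240.00 cm³
ΣAȲ = (2520.00)(9.00) + (3840.00)(138.00) + (1800.00)(267.00) = 1033200.00 cm³
X̄ = 186240.00 / 8160.00 = 22.82 cm
Ȳ = 1033200.00 / 8160.00 = 126.62 cm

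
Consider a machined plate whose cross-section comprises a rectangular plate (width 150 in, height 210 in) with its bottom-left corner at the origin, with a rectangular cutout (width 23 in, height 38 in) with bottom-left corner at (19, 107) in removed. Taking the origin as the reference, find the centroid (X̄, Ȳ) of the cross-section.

Part | A | x̄ᵢ | ȳᵢ | A·x̄ᵢ | A·ȳᵢ
plate | 31500.00 | 75.00 | 105.00 | 2362500.00 | 3307500.00
hole | -874.00 | 30.50 | 126.00 | -26657.00 | -110124.00
Σ | 30626.00 |  |  | 2335843.00 | 3197376.00
X̄ = 2335843.00 / 30626.00 = 76.27 in
Ȳ = 3197376.00 / 30626.00 = 104.40 in

X̄ = 76.27 in, Ȳ = 104.40 in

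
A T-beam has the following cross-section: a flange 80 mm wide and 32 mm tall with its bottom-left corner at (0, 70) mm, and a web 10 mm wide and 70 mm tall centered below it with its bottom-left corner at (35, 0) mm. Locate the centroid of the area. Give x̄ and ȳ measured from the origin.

x̄ = 40.00 mm, ȳ = 75.05 mm

web: A = 10 × 70 = 700.00, centroid at (40.00, 35.00).
flange: A = 80 × 32 = 2560.00, centroid at (40.00, 86.00).
ΣA = 3260.00 mm², ΣAx̄ = 130400.00 mm³, ΣAȳ = 244660.00 mm³.
x̄ = 130400.00/3260.00 = 40.00 mm; ȳ = 244660.00/3260.00 = 75.05 mm.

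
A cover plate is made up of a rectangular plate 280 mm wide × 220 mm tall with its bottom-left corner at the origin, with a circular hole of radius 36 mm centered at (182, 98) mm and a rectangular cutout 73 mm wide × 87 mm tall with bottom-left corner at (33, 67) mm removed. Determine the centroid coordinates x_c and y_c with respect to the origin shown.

Part | A | x̄ᵢ | ȳᵢ | A·x̄ᵢ | A·ȳᵢ
plate | 61600.00 | 140.00 | 110.00 | 8624000.00 | 6776000.00
hole 1 | -4071.50 | 182.00 | 98.00 | -741013.74 | -399007.40
hole 2 | -6351.00 | 69.50 | 110.50 | -441394.50 | -701785.50
Σ | 51177.50 |  |  | 7441591.76 | 5675207.10
x_c = 7441591.76 / 51177.50 = 145.41 mm
y_c = 5675207.10 / 51177.50 = 110.89 mm

x_c = 145.41 mm, y_c = 110.89 mm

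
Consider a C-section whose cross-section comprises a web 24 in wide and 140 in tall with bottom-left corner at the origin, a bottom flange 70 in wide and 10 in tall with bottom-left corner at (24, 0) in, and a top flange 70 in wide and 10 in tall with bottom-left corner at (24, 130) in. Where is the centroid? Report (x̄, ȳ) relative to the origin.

web: A = 24 × 140 = 3360.00, centroid at (12.00, 70.00).
bottom flange: A = 70 × 10 = 700.00, centroid at (59.00, 5.00).
top flange: A = 70 × 10 = 700.00, centroid at (59.00, 135.00).
ΣA = 4760.00 in², ΣAx̄ = 122920.00 in³, ΣAȳ = 333200.00 in³.
x̄ = 122920.00/4760.00 = 25.82 in; ȳ = 333200.00/4760.00 = 70.00 in.

x̄ = 25.82 in, ȳ = 70.00 in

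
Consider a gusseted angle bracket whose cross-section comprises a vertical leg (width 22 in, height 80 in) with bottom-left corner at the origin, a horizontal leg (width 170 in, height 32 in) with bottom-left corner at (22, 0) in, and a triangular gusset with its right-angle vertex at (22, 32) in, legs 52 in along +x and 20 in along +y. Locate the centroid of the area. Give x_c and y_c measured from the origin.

vertical leg: A = 22 × 80 = 1760.00, centroid at (11.00, 40.00).
horizontal leg: A = 170 × 32 = 5440.00, centroid at (107.00, 16.00).
gusset: A = ½·52·20 = 520.00, centroid at (39.33, 38.67).
ΣA = 7720.00 in², ΣAx_c = 621893.33 in³, ΣAy_c = 177546.67 in³.
x_c = 621893.33/7720.00 = 80.56 in; y_c = 177546.67/7720.00 = 23.00 in.

x_c = 80.56 in, y_c = 23.00 in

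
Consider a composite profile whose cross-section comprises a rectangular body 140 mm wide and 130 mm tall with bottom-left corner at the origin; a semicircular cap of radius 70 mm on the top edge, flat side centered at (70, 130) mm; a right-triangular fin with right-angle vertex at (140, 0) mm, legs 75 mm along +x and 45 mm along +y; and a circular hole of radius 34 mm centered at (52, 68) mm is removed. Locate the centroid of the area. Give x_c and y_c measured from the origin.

Part | A | x̄ᵢ | ȳᵢ | A·x̄ᵢ | A·ȳᵢ
rectangular body | 18200.00 | 70.00 | 65.00 | 1274000.00 | 1183000.00
semicircular top | 7696.90 | 70.00 | 159.71 | 538783.14 | 1229263.93
triangular fin | 1687.50 | 165.00 | 15.00 | 278437.50 | 25312.50
hole | -3631.68 | 52.00 | 68.00 | -188847.42 | -246954.32
Σ | 23952.72 |  |  | 1902373.22 | 2190622.11
x_c = 1902373.22 / 23952.72 = 79.42 mm
y_c = 2190622.11 / 23952.72 = 91.46 mm

x_c = 79.42 mm, y_c = 91.46 mm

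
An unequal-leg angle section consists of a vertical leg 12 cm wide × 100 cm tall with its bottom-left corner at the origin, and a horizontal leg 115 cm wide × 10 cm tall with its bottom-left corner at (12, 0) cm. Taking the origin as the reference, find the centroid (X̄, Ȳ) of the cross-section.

X̄ = 37.07 cm, Ȳ = 27.98 cm

vertical leg: A = 12 × 100 = 1200.00, centroid at (6.00, 50.00).
horizontal leg: A = 115 × 10 = 1150.00, centroid at (69.50, 5.00).
ΣA = 2350.00 cm², ΣAX̄ = 87125.00 cm³, ΣAȲ = 65750.00 cm³.
X̄ = 87125.00/2350.00 = 37.07 cm; Ȳ = 65750.00/2350.00 = 27.98 cm.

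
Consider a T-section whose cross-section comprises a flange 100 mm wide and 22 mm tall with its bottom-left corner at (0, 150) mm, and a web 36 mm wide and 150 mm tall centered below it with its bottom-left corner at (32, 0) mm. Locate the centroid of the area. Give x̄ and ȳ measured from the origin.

Part | A | x̄ᵢ | ȳᵢ | A·x̄ᵢ | A·ȳᵢ
web | 5400.00 | 50.00 | 75.00 | 270000.00 | 405000.00
flange | 2200.00 | 50.00 | 161.00 | 110000.00 | 354200.00
Σ | 7600.00 |  |  | 380000.00 | 759200.00
x̄ = 380000.00 / 7600.00 = 50.00 mm
ȳ = 759200.00 / 7600.00 = 99.89 mm

x̄ = 50.00 mm, ȳ = 99.89 mm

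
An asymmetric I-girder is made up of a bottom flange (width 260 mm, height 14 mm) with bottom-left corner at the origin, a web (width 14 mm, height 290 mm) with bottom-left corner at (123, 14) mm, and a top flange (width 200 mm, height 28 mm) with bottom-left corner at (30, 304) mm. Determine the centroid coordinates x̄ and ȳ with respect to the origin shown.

bottom flange: A = 260 × 14 = 3640.00, centroid at (130.00, 7.00).
web: A = 14 × 290 = 4060.00, centroid at (130.00, 159.00).
top flange: A = 200 × 28 = 5600.00, centroid at (130.00, 318.00).
ΣA = 13300.00 mm², ΣAx̄ = 1729000.00 mm³, ΣAȳ = 2451820.00 mm³.
x̄ = 1729000.00/13300.00 = 130.00 mm; ȳ = 2451820.00/13300.00 = 184.35 mm.

x̄ = 130.00 mm, ȳ = 184.35 mm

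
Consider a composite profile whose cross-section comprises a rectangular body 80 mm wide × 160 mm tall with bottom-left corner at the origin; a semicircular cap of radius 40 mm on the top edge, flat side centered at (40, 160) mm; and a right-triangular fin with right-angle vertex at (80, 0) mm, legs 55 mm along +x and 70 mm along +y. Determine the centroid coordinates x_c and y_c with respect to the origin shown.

x_c = 46.51 mm, y_c = 87.81 mm

rectangular body: A = 80 × 160 = 12800.00, centroid at (40.00, 80.00).
semicircular top: A = ½π·40² = 2513.27, centroid at (40.00, 176.98).
triangular fin: A = ½·55·70 = 1925.00, centroid at (98.33, 23.33).
ΣA = 17238.27 mm²
ΣAx_c = (12800.00)(40.00) + (2513.27)(40.00) + (1925.00)(98.33) = 801822.63 mm³
ΣAy_c = (12800.00)(80.00) + (2513.27)(176.98) + (1925.00)(23.33) = 1513707.19 mm³
x_c = 801822.63 / 17238.27 = 46.51 mm
y_c = 1513707.19 / 17238.27 = 87.81 mm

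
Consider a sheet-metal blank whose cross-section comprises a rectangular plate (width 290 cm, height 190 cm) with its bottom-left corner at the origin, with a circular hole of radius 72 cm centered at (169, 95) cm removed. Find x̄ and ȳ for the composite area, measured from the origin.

plate: A = 290 × 190 = 55100.00, centroid at (145.00, 95.00).
hole: A = −π·72² = -16286.02, centroid at (169.00, 95.00).
ΣA = 38813.98 cm², ΣAx̄ = 5237163.24 cm³, ΣAȳ = 3687328.45 cm³.
x̄ = 5237163.24/38813.98 = 134.93 cm; ȳ = 3687328.45/38813.98 = 95.00 cm.

x̄ = 134.93 cm, ȳ = 95.00 cm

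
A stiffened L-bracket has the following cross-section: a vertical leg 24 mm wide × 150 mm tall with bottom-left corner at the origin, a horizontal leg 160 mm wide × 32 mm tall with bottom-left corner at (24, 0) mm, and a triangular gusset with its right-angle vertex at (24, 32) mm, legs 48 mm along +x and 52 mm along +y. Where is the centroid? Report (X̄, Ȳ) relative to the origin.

vertical leg: A = 24 × 150 = 3600.00, centroid at (12.00, 75.00).
horizontal leg: A = 160 × 32 = 5120.00, centroid at (104.00, 16.00).
gusset: A = ½·48·52 = 1248.00, centroid at (40.00, 49.33).
ΣA = 9968.00 mm²
ΣAX̄ = (3600.00)(12.00) + (5120.00)(104.00) + (1248.00)(40.00) = 625600.00 mm³
ΣAȲ = (3600.00)(75.00) + (5120.00)(16.00) + (1248.00)(49.33) = 413488.00 mm³
X̄ = 625600.00 / 9968.00 = 62.76 mm
Ȳ = 413488.00 / 9968.00 = 41.48 mm

X̄ = 62.76 mm, Ȳ = 41.48 mm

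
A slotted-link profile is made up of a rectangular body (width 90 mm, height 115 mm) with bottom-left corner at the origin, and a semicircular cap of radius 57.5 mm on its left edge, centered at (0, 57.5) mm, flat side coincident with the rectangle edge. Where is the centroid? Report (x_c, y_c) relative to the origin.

x_c = 21.81 mm, y_c = 57.50 mm

rectangular body: A = 90 × 115 = 10350.00, centroid at (45.00, 57.50).
semicircular end: A = ½π·57.5² = 5193.45, centroid at (-24.40, 57.50).
ΣA = 15543.45 mm²
ΣAx_c = (10350.00)(45.00) + (5193.45)(-24.40) = 339010.42 mm³
ΣAy_c = (10350.00)(57.50) + (5193.45)(57.50) = 893748.11 mm³
x_c = 339010.42 / 15543.45 = 21.81 mm
y_c = 893748.11 / 15543.45 = 57.50 mm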